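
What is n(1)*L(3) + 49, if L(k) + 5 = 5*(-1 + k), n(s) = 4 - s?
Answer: 64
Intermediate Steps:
L(k) = -10 + 5*k (L(k) = -5 + 5*(-1 + k) = -5 + (-5 + 5*k) = -10 + 5*k)
n(1)*L(3) + 49 = (4 - 1*1)*(-10 + 5*3) + 49 = (4 - 1)*(-10 + 15) + 49 = 3*5 + 49 = 15 + 49 = 64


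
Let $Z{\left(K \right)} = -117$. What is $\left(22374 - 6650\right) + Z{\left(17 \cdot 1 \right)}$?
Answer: $15607$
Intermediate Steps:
$\left(22374 - 6650\right) + Z{\left(17 \cdot 1 \right)} = \left(22374 - 6650\right) - 117 = 15724 - 117 = 15607$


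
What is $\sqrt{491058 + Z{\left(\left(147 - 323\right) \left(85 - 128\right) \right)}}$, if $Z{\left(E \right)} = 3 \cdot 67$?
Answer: $\sqrt{491259} \approx 700.9$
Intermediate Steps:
$Z{\left(E \right)} = 201$
$\sqrt{491058 + Z{\left(\left(147 - 323\right) \left(85 - 128\right) \right)}} = \sqrt{491058 + 201} = \sqrt{491259}$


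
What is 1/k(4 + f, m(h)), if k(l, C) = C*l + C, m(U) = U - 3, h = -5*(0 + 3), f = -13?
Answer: 1/144 ≈ 0.0069444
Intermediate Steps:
h = -15 (h = -5*3 = -15)
m(U) = -3 + U
k(l, C) = C + C*l
1/k(4 + f, m(h)) = 1/((-3 - 15)*(1 + (4 - 13))) = 1/(-18*(1 - 9)) = 1/(-18*(-8)) = 1/144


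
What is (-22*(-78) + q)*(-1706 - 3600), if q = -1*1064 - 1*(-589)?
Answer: -6584746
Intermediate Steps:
q = -475 (q = -1064 + 589 = -475)
(-22*(-78) + q)*(-1706 - 3600) = (-22*(-78) - 475)*(-1706 - 3600) = (1716 - 475)*(-5306) = 1241*(-5306) = -6584746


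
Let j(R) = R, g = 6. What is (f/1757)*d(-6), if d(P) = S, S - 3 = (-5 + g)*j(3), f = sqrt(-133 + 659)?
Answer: 6*sqrt(526)/1757 ≈ 0.078320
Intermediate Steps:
f = sqrt(526) ≈ 22.935
S = 6 (S = 3 + (-5 + 6)*3 = 3 + 1*3 = 3 + 3 = 6)
d(P) = 6
(f/1757)*d(-6) = (sqrt(526)/1757)*6 = 6*sqrt(526)/1757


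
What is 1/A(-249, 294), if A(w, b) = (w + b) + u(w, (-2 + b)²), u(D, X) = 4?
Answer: 1/49 ≈ 0.020408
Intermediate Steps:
A(w, b) = 4 + b + w (A(w, b) = (w + b) + 4 = (b + w) + 4 = 4 + b + w)
1/A(-249, 294) = 1/(4 + 294 - 249) = 1/49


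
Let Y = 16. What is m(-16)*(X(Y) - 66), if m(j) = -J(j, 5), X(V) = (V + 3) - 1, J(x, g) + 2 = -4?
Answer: -288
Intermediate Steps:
J(x, g) = -6 (J(x, g) = -2 - 4 = -6)
X(V) = 2 + V (X(V) = (3 + V) - 1 = 2 + V)
m(j) = 6 (m(j) = -1*(-6) = 6)
m(-16)*(X(Y) - 66) = 6*((2 + 16) - 66) = 6*(18 - 66) = 6*(-48) = -288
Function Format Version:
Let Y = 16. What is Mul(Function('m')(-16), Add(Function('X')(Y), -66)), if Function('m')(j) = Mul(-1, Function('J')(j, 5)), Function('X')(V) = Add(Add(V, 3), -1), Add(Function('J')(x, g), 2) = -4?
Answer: -288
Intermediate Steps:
Function('J')(x, g) = -6 (Function('J')(x, g) = Add(-2, -4) = -6)
Function('X')(V) = Add(2, V) (Function('X')(V) = Add(Add(3, V), -1) = Add(2, V))
Function('m')(j) = 6 (Function('m')(j) = Mul(-1, -6) = 6)
Mul(Function('m')(-16), Add(Function('X')(Y), -66)) = Mul(6, Add(Add(2, 16), -66)) = Mul(6, Add(18, -66)) = Mul(6, -48) = -288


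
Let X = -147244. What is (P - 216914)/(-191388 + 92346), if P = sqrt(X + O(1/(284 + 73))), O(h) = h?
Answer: 108457/49521 - I*sqrt(18766100199)/35357994 ≈ 2.1901 - 0.0038744*I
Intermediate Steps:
P = I*sqrt(18766100199)/357 (P = sqrt(-147244 + 1/(284 + 73)) = sqrt(-147244 + 1/357) = sqrt(-52566107/357) = I*sqrt(18766100199)/357 ≈ 383.72*I)
(P - 216914)/(-191388 + 92346) = (I*sqrt(18766100199)/357 - 216914)/(-191388 + 92346) = (-216914 + I*sqrt(18766100199)/357)/(-99042) = (-216914 + I*sqrt(18766100199)/357)*(-1/99042) = 108457/49521 - I*sqrt(18766100199)/35357994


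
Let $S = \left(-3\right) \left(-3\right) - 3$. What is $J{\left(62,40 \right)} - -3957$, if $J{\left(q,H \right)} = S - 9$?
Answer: $3954$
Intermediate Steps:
$S = 6$ ($S = 9 - 3 = 6$)
$J{\left(q,H \right)} = -3$ ($J{\left(q,H \right)} = 6 - 9 = -3$)
$J{\left(62,40 \right)} - -3957 = -3 - -3957 = -3 + 3957 = 3954$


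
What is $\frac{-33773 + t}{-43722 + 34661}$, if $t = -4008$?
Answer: $\frac{37781}{9061} \approx 4.1696$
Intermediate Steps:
$\frac{-33773 + t}{-43722 + 34661} = \frac{-33773 - 4008}{-43722 + 34661} = - \frac{37781}{-9061} = \left(-37781\right) \left(- \frac{1}{9061}\right) = \frac{37781}{9061}$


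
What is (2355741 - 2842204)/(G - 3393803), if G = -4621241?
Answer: 486463/8015044 ≈ 0.060694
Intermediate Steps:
(2355741 - 2842204)/(G - 3393803) = (2355741 - 2842204)/(-4621241 - 3393803) = -486463/(-8015044) = -486463*(-1/8015044) = 486463/8015044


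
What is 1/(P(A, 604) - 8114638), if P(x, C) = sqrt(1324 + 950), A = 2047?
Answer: -4057319/32923674934385 - sqrt(2274)/65847349868770 ≈ -1.2323e-7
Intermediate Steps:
P(x, C) = sqrt(2274)
1/(P(A, 604) - 8114638) = 1/(sqrt(2274) - 8114638) = 1/(-8114638 + sqrt(2274))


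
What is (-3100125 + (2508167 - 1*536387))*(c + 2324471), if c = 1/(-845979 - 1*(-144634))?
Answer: -367898266876077486/140269 ≈ -2.6228e+12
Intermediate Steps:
c = -1/701345 (c = 1/(-845979 + 144634) = 1/(-701345) = -1/701345 ≈ -1.4258e-6)
(-3100125 + (2508167 - 1*536387))*(c + 2324471) = (-3100125 + (2508167 - 1*536387))*(-1/701345 + 2324471) = (-3100125 + (2508167 - 536387))*(1630256113494/701345) = (-3100125 + 1971780)*(1630256113494/701345) = -1128345*1630256113494/701345 = -367898266876077486/140269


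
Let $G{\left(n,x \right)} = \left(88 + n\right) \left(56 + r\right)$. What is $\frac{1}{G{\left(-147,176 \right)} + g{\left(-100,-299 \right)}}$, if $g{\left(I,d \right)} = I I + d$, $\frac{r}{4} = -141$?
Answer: $\frac{1}{39673} \approx 2.5206 \cdot 10^{-5}$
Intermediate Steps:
$r = -564$ ($r = 4 \left(-141\right) = -564$)
$G{\left(n,x \right)} = -44704 - 508 n$ ($G{\left(n,x \right)} = \left(88 + n\right) \left(56 - 564\right) = \left(88 + n\right) \left(-508\right) = -44704 - 508 n$)
$g{\left(I,d \right)} = d + I^{2}$ ($g{\left(I,d \right)} = I^{2} + d = d + I^{2}$)
$\frac{1}{G{\left(-147,176 \right)} + g{\left(-100,-299 \right)}} = \frac{1}{\left(-44704 - -74676\right) - \left(299 - \left(-100\right)^{2}\right)} = \frac{1}{\left(-44704 + 74676\right) + \left(-299 + 10000\right)} = \frac{1}{29972 + 9701} = \frac{1}{39673}$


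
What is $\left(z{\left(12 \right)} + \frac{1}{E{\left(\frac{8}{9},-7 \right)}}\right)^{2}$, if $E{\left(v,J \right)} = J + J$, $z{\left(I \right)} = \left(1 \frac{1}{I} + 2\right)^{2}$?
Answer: $\frac{18515809}{1016064} \approx 18.223$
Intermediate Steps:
$z{\left(I \right)} = \left(2 + \frac{1}{I}\right)^{2}$ ($z{\left(I \right)} = \left(\frac{1}{I} + 2\right)^{2} = \left(2 + \frac{1}{I}\right)^{2}$)
$E{\left(v,J \right)} = 2 J$
$\left(z{\left(12 \right)} + \frac{1}{E{\left(\frac{8}{9},-7 \right)}}\right)^{2} = \left(\frac{\left(1 + 2 \cdot 12\right)^{2}}{144} + \frac{1}{2 \left(-7\right)}\right)^{2} = \left(\frac{\left(1 + 24\right)^{2}}{144} + \frac{1}{-14}\right)^{2} = \left(\frac{25^{2}}{144} - \frac{1}{14}\right)^{2} = \left(\frac{1}{144} \cdot 625 - \frac{1}{14}\right)^{2} = \left(\frac{625}{144} - \frac{1}{14}\right)^{2} = \left(\frac{4303}{1008}\right)^{2} = \frac{18515809}{1016064}$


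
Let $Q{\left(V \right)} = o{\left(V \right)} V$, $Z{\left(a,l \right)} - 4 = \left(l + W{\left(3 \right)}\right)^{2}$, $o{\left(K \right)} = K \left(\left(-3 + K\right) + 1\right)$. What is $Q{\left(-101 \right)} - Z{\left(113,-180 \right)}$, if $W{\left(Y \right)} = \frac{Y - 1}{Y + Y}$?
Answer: $- \frac{9746884}{9} \approx -1.083 \cdot 10^{6}$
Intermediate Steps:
$W{\left(Y \right)} = \frac{-1 + Y}{2 Y}$
$o{\left(K \right)} = K \left(-2 + K\right)$
$Z{\left(a,l \right)} = 4 + \left(\frac{1}{3} + l\right)^{2}$ ($Z{\left(a,l \right)} = 4 + \left(l + \frac{-1 + 3}{2 \cdot 3}\right)^{2} = 4 + \left(l + \frac{1}{2} \cdot \frac{1}{3} \cdot 2\right)^{2} = 4 + \left(l + \frac{1}{3}\right)^{2} = 4 + \left(\frac{1}{3} + l\right)^{2}$)
$Q{\left(V \right)} = V^{2} \left(-2 + V\right)$ ($Q{\left(V \right)} = V \left(-2 + V\right) V = V^{2} \left(-2 + V\right)$)
$Q{\left(-101 \right)} - Z{\left(113,-180 \right)} = \left(-101\right)^{2} \left(-2 - 101\right) - \left(4 + \frac{\left(1 + 3 \left(-180\right)\right)^{2}}{9}\right) = 10201 \left(-103\right) - \left(4 + \frac{\left(1 - 540\right)^{2}}{9}\right) = -1050703 - \left(4 + \frac{\left(-539\right)^{2}}{9}\right) = -1050703 - \left(4 + \frac{1}{9} \cdot 290521\right) = -1050703 - \left(4 + \frac{290521}{9}\right) = -1050703 - \frac{290557}{9} = - \frac{9746884}{9}$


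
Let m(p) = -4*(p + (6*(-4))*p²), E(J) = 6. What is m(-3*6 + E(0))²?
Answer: 192432384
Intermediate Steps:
m(p) = -4*p + 96*p² (m(p) = -4*(p - 24*p²) = -4*p + 96*p²)
m(-3*6 + E(0))² = (4*(-3*6 + 6)*(-1 + 24*(-3*6 + 6)))² = (4*(-18 + 6)*(-1 + 24*(-18 + 6)))² = (4*(-12)*(-1 + 24*(-12)))² = (4*(-12)*(-1 - 288))² = (4*(-12)*(-289))² = 13872² = 192432384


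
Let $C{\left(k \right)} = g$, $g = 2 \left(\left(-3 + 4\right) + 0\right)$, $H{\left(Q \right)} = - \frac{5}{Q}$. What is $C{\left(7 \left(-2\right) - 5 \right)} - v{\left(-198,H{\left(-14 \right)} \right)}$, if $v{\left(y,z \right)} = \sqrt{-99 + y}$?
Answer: $2 - 3 i \sqrt{33} \approx 2.0 - 17.234 i$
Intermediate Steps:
$g = 2$ ($g = 2 \left(1 + 0\right) = 2 \cdot 1 = 2$)
$C{\left(k \right)} = 2$
$C{\left(7 \left(-2\right) - 5 \right)} - v{\left(-198,H{\left(-14 \right)} \right)} = 2 - \sqrt{-99 - 198} = 2 - \sqrt{-297} = 2 - 3 i \sqrt{33}$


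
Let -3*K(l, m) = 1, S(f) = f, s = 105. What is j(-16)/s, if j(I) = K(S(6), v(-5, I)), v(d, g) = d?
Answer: -1/315 ≈ -0.0031746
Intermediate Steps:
K(l, m) = -1/3 (K(l, m) = -1/3*1 = -1/3)
j(I) = -1/3
j(-16)/s = -1/3/105 = -1/3*1/105 = -1/315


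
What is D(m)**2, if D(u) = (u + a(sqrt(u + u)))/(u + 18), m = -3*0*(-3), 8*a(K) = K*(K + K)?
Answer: 0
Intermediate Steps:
a(K) = K**2/4 (a(K) = (K*(K + K))/8 = (K*(2*K))/8 = (2*K**2)/8 = K**2/4)
m = 0 (m = 0*(-3) = 0)
D(u) = 3*u/(2*(18 + u)) (D(u) = (u + (sqrt(u + u))**2/4)/(u + 18) = (u + (sqrt(2*u))**2/4)/(18 + u) = (u + (sqrt(2)*sqrt(u))**2/4)/(18 + u) = (u + (2*u)/4)/(18 + u) = (u + u/2)/(18 + u) = (3*u/2)/(18 + u) = 3*u/(2*(18 + u)))
D(m)**2 = ((3/2)*0/(18 + 0))**2 = ((3/2)*0/18)**2 = ((3/2)*0*(1/18))**2 = 0**2 = 0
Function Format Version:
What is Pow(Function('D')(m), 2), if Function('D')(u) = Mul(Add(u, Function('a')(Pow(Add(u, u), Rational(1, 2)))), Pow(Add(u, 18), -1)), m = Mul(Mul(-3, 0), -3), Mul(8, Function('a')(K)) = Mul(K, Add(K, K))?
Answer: 0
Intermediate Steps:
Function('a')(K) = Mul(Rational(1, 4), Pow(K, 2)) (Function('a')(K) = Mul(Rational(1, 8), Mul(K, Add(K, K))) = Mul(Rational(1, 8), Mul(K, Mul(2, K))) = Mul(Rational(1, 8), Mul(2, Pow(K, 2))) = Mul(Rational(1, 4), Pow(K, 2)))
m = 0 (m = Mul(0, -3) = 0)
Function('D')(u) = Mul(Rational(3, 2), u, Pow(Add(18, u), -1)) (Function('D')(u) = Mul(Add(u, Mul(Rational(1, 4), Pow(Pow(Add(u, u), Rational(1, 2)), 2))), Pow(Add(u, 18), -1)) = Mul(Add(u, Mul(Rational(1, 4), Pow(Pow(Mul(2, u), Rational(1, 2)), 2))), Pow(Add(18, u), -1)) = Mul(Add(u, Mul(Rational(1, 4), Pow(Mul(Pow(2, Rational(1, 2)), Pow(u, Rational(1, 2))), 2))), Pow(Add(18, u), -1)) = Mul(Add(u, Mul(Rational(1, 4), Mul(2, u))), Pow(Add(18, u), -1)) = Mul(Add(u, Mul(Rational(1, 2), u)), Pow(Add(18, u), -1)) = Mul(Mul(Rational(3, 2), u), Pow(Add(18, u), -1)) = Mul(Rational(3, 2), u, Pow(Add(18, u), -1)))
Pow(Function('D')(m), 2) = Pow(Mul(Rational(3, 2), 0, Pow(Add(18, 0), -1)), 2) = Pow(Mul(Rational(3, 2), 0, Pow(18, -1)), 2) = Pow(Mul(Rational(3, 2), 0, Rational(1, 18)), 2) = Pow(0, 2) = 0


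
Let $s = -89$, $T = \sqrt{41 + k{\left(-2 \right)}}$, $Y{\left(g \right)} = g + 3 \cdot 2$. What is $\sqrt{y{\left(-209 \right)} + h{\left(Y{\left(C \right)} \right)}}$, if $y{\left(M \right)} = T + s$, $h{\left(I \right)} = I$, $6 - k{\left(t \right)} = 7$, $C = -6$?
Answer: $\sqrt{-89 + 2 \sqrt{10}} \approx 9.0926 i$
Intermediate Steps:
$k{\left(t \right)} = -1$ ($k{\left(t \right)} = 6 - 7 = -1$)
$Y{\left(g \right)} = 6 + g$ ($Y{\left(g \right)} = g + 6 = 6 + g$)
$T = 2 \sqrt{10}$ ($T = \sqrt{41 - 1} = \sqrt{40} = 2 \sqrt{10} \approx 6.3246$)
$y{\left(M \right)} = -89 + 2 \sqrt{10}$ ($y{\left(M \right)} = 2 \sqrt{10} - 89 = -89 + 2 \sqrt{10}$)
$\sqrt{y{\left(-209 \right)} + h{\left(Y{\left(C \right)} \right)}} = \sqrt{\left(-89 + 2 \sqrt{10}\right) + \left(6 - 6\right)} = \sqrt{\left(-89 + 2 \sqrt{10}\right) + 0} = \sqrt{-89 + 2 \sqrt{10}}$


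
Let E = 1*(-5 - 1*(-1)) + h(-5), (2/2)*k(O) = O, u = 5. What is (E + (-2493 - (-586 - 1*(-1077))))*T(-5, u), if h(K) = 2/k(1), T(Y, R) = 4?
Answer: -11944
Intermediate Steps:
k(O) = O
h(K) = 2 (h(K) = 2/1 = 2*1 = 2)
E = -2 (E = 1*(-5 - 1*(-1)) + 2 = 1*(-5 + 1) + 2 = 1*(-4) + 2 = -4 + 2 = -2)
(E + (-2493 - (-586 - 1*(-1077))))*T(-5, u) = (-2 + (-2493 - (-586 - 1*(-1077))))*4 = (-2 + (-2493 - (-586 + 1077)))*4 = (-2 + (-2493 - 1*491))*4 = (-2 + (-2493 - 491))*4 = (-2 - 2984)*4 = -2986*4 = -11944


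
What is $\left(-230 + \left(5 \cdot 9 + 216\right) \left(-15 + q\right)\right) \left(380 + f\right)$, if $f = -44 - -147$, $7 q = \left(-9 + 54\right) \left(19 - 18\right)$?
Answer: $-1191630$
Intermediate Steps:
$q = \frac{45}{7}$ ($q = \frac{\left(-9 + 54\right) \left(19 - 18\right)}{7} = \frac{45 \cdot 1}{7} = \frac{1}{7} \cdot 45 = \frac{45}{7} \approx 6.4286$)
$f = 103$ ($f = -44 + 147 = 103$)
$\left(-230 + \left(5 \cdot 9 + 216\right) \left(-15 + q\right)\right) \left(380 + f\right) = \left(-230 + \left(5 \cdot 9 + 216\right) \left(-15 + \frac{45}{7}\right)\right) \left(380 + 103\right) = \left(-230 + \left(45 + 216\right) \left(- \frac{60}{7}\right)\right) 483 = \left(-230 + 261 \left(- \frac{60}{7}\right)\right) 483 = \left(-230 - \frac{15660}{7}\right) 483 = \left(- \frac{17270}{7}\right) 483 = -1191630$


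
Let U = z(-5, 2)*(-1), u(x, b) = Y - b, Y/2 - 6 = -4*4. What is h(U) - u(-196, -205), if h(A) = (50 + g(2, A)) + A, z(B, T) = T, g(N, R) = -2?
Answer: -139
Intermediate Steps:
Y = -20 (Y = 12 + 2*(-4*4) = 12 + 2*(-16) = 12 - 32 = -20)
u(x, b) = -20 - b
U = -2 (U = 2*(-1) = -2)
h(A) = 48 + A (h(A) = (50 - 2) + A = 48 + A)
h(U) - u(-196, -205) = (48 - 2) - (-20 - 1*(-205)) = 46 - (-20 + 205) = 46 - 1*185 = 46 - 185 = -139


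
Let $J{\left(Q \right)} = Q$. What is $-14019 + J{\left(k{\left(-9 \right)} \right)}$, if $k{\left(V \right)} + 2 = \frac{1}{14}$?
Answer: $- \frac{196293}{14} \approx -14021.0$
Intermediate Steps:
$k{\left(V \right)} = - \frac{27}{14}$ ($k{\left(V \right)} = -2 + \frac{1}{14} = - \frac{27}{14}$)
$-14019 + J{\left(k{\left(-9 \right)} \right)} = -14019 - \frac{27}{14} = - \frac{196293}{14}$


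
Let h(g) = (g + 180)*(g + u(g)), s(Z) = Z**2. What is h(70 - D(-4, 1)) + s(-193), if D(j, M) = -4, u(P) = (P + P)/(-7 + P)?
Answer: 3792607/67 ≈ 56606.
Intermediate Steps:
u(P) = 2*P/(-7 + P) (u(P) = (2*P)/(-7 + P) = 2*P/(-7 + P))
h(g) = (180 + g)*(g + 2*g/(-7 + g)) (h(g) = (g + 180)*(g + 2*g/(-7 + g)) = (180 + g)*(g + 2*g/(-7 + g)))
h(70 - D(-4, 1)) + s(-193) = (70 - 1*(-4))*(-900 + (70 - 1*(-4))**2 + 175*(70 - 1*(-4)))/(-7 + (70 - 1*(-4))) + (-193)**2 = (70 + 4)*(-900 + (70 + 4)**2 + 175*(70 + 4))/(-7 + (70 + 4)) + 37249 = 74*(-900 + 74**2 + 175*74)/(-7 + 74) + 37249 = 74*(-900 + 5476 + 12950)/67 + 37249 = 74*(1/67)*17526 + 37249 = 1296924/67 + 37249 = 3792607/67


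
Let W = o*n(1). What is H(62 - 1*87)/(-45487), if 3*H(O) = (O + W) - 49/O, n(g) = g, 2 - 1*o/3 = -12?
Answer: -158/1137175 ≈ -0.00013894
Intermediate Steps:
o = 42 (o = 6 - 3*(-12) = 6 + 36 = 42)
W = 42 (W = 42*1 = 42)
H(O) = 14 - 49/(3*O) + O/3 (H(O) = ((O + 42) - 49/O)/3 = ((42 + O) - 49/O)/3 = (42 + O - 49/O)/3 = 14 - 49/(3*O) + O/3)
H(62 - 1*87)/(-45487) = ((-49 + (62 - 1*87)*(42 + (62 - 1*87)))/(3*(62 - 1*87)))/(-45487) = ((-49 + (62 - 87)*(42 + (62 - 87)))/(3*(62 - 87)))*(-1/45487) = ((⅓)*(-49 - 25*(42 - 25))/(-25))*(-1/45487) = ((⅓)*(-1/25)*(-49 - 25*17))*(-1/45487) = ((⅓)*(-1/25)*(-49 - 425))*(-1/45487) = ((⅓)*(-1/25)*(-474))*(-1/45487) = (158/25)*(-1/45487) = -158/1137175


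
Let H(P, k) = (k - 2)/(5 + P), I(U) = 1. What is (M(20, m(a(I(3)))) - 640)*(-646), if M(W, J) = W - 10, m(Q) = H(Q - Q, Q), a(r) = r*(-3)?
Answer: 406980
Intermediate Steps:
a(r) = -3*r
H(P, k) = (-2 + k)/(5 + P)
m(Q) = -⅖ + Q/5 (m(Q) = (-2 + Q)/(5 + (Q - Q)) = (-2 + Q)/(5 + 0) = (-2 + Q)/5 = -⅖ + Q/5)
M(W, J) = -10 + W
(M(20, m(a(I(3)))) - 640)*(-646) = ((-10 + 20) - 640)*(-646) = (10 - 640)*(-646) = -630*(-646) = 406980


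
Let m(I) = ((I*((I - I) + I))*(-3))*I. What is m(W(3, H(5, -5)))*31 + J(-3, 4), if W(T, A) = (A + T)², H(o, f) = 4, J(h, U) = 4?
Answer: -10941353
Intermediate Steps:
m(I) = -3*I³ (m(I) = ((I*(0 + I))*(-3))*I = ((I*I)*(-3))*I = (I²*(-3))*I = (-3*I²)*I = -3*I³)
m(W(3, H(5, -5)))*31 + J(-3, 4) = -3*(4 + 3)⁶*31 + 4 = -3*(7²)³*31 + 4 = -3*49³*31 + 4 = -3*117649*31 + 4 = -352947*31 + 4 = -10941357 + 4 = -10941353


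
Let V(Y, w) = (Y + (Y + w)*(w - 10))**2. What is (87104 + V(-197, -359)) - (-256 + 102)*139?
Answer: 42011579599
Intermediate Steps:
V(Y, w) = (Y + (-10 + w)*(Y + w))**2 (V(Y, w) = (Y + (Y + w)*(-10 + w))**2 = (Y + (-10 + w)*(Y + w))**2)
(87104 + V(-197, -359)) - (-256 + 102)*139 = (87104 + ((-359)**2 - 10*(-359) - 9*(-197) - 197*(-359))**2) - (-256 + 102)*139 = (87104 + (128881 + 3590 + 1773 + 70723)**2) - (-154)*139 = (87104 + 204967**2) - 1*(-21406) = (87104 + 42011471089) + 21406 = 42011558193 + 21406 = 42011579599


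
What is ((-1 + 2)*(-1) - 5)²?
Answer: 36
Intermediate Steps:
((-1 + 2)*(-1) - 5)² = (1*(-1) - 5)² = (-1 - 5)² = (-6)² = 36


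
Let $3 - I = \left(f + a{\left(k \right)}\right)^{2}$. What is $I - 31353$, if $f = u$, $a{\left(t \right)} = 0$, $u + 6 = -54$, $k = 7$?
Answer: $-34950$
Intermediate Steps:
$u = -60$ ($u = -6 - 54 = -60$)
$f = -60$
$I = -3597$ ($I = 3 - \left(-60 + 0\right)^{2} = 3 - \left(-60\right)^{2} = 3 - 3600 = -3597$)
$I - 31353 = -3597 - 31353 = -34950$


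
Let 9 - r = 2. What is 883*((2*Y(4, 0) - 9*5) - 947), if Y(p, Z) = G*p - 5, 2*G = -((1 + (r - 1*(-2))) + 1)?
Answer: -923618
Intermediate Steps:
r = 7 (r = 9 - 1*2 = 9 - 2 = 7)
G = -11/2 (G = (-((1 + (7 - 1*(-2))) + 1))/2 = (-((1 + (7 + 2)) + 1))/2 = (-((1 + 9) + 1))/2 = (-(10 + 1))/2 = (-1*11)/2 = (½)*(-11) = -11/2 ≈ -5.5000)
Y(p, Z) = -5 - 11*p/2 (Y(p, Z) = -11*p/2 - 5 = -5 - 11*p/2)
883*((2*Y(4, 0) - 9*5) - 947) = 883*((2*(-5 - 11/2*4) - 9*5) - 947) = 883*((2*(-5 - 22) - 45) - 947) = 883*((2*(-27) - 45) - 947) = 883*((-54 - 45) - 947) = 883*(-99 - 947) = 883*(-1046) = -923618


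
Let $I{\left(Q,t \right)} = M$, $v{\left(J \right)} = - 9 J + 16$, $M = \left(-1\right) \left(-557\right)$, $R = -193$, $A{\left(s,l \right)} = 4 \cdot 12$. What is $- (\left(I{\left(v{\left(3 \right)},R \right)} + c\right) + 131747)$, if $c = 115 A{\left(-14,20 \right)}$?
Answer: $-137824$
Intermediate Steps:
$A{\left(s,l \right)} = 48$
$M = 557$
$v{\left(J \right)} = 16 - 9 J$
$I{\left(Q,t \right)} = 557$
$c = 5520$ ($c = 115 \cdot 48 = 5520$)
$- (\left(I{\left(v{\left(3 \right)},R \right)} + c\right) + 131747) = - (\left(557 + 5520\right) + 131747) = - (6077 + 131747) = \left(-1\right) 137824 = -137824$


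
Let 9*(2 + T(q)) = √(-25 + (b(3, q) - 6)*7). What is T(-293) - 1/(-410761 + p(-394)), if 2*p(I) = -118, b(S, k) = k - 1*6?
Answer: -821639/410820 + 4*I*√15/3 ≈ -2.0 + 5.164*I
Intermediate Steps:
b(S, k) = -6 + k (b(S, k) = k - 6 = -6 + k)
p(I) = -59 (p(I) = (½)*(-118) = -59)
T(q) = -2 + √(-109 + 7*q)/9 (T(q) = -2 + √(-25 + ((-6 + q) - 6)*7)/9 = -2 + √(-25 + (-12 + q)*7)/9 = -2 + √(-25 + (-84 + 7*q))/9 = -2 + √(-109 + 7*q)/9)
T(-293) - 1/(-410761 + p(-394)) = (-2 + √(-109 + 7*(-293))/9) - 1/(-410761 - 59) = (-2 + √(-109 - 2051)/9) - 1/(-410820) = (-2 + √(-2160)/9) - 1*(-1/410820) = (-2 + (12*I*√15)/9) + 1/410820 = (-2 + 4*I*√15/3) + 1/410820 = -821639/410820 + 4*I*√15/3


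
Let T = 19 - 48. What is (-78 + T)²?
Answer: 11449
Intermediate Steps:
T = -29
(-78 + T)² = (-78 - 29)² = (-107)² = 11449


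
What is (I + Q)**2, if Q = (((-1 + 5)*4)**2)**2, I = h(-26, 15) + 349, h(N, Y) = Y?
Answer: 4342810000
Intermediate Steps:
I = 364 (I = 15 + 349 = 364)
Q = 65536 (Q = ((4*4)**2)**2 = (16**2)**2 = 256**2 = 65536)
(I + Q)**2 = (364 + 65536)**2 = 65900**2 = 4342810000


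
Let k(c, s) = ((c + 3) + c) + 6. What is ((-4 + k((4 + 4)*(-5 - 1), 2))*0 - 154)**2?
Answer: 23716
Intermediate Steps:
k(c, s) = 9 + 2*c (k(c, s) = ((3 + c) + c) + 6 = (3 + 2*c) + 6 = 9 + 2*c)
((-4 + k((4 + 4)*(-5 - 1), 2))*0 - 154)**2 = ((-4 + (9 + 2*((4 + 4)*(-5 - 1))))*0 - 154)**2 = ((-4 + (9 + 2*(8*(-6))))*0 - 154)**2 = ((-4 + (9 + 2*(-48)))*0 - 154)**2 = ((-4 + (9 - 96))*0 - 154)**2 = ((-4 - 87)*0 - 154)**2 = (-91*0 - 154)**2 = (0 - 154)**2 = (-154)**2 = 23716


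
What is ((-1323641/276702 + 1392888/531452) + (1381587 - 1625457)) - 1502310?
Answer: -64195694295795019/36763457826 ≈ -1.7462e+6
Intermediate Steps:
((-1323641/276702 + 1392888/531452) + (1381587 - 1625457)) - 1502310 = ((-1323641*1/276702 + 1392888*(1/531452)) - 243870) - 1502310 = ((-1323641/276702 + 348222/132863) - 243870) - 1502310 = (-79509190339/36763457826 - 243870) - 1502310 = -8965583969216959/36763457826 - 1502310 = -64195694295795019/36763457826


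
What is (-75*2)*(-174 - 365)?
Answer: 80850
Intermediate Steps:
(-75*2)*(-174 - 365) = -150*(-539) = 80850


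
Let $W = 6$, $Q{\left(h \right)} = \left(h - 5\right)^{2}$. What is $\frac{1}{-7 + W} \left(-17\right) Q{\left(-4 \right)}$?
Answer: $1377$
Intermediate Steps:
$Q{\left(h \right)} = \left(-5 + h\right)^{2}$
$\frac{1}{-7 + W} \left(-17\right) Q{\left(-4 \right)} = \frac{1}{-7 + 6} \left(-17\right) \left(-5 - 4\right)^{2} = \frac{1}{-1} \left(-17\right) \left(-9\right)^{2} = \left(-1\right) \left(-17\right) 81 = 17 \cdot 81 = 1377$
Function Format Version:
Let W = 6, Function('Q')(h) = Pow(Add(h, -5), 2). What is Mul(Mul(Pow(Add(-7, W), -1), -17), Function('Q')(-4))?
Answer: 1377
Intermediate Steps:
Function('Q')(h) = Pow(Add(-5, h), 2)
Mul(Mul(Pow(Add(-7, W), -1), -17), Function('Q')(-4)) = Mul(Mul(Pow(Add(-7, 6), -1), -17), Pow(Add(-5, -4), 2)) = Mul(Mul(Pow(-1, -1), -17), Pow(-9, 2)) = Mul(Mul(-1, -17), 81) = Mul(17, 81) = 1377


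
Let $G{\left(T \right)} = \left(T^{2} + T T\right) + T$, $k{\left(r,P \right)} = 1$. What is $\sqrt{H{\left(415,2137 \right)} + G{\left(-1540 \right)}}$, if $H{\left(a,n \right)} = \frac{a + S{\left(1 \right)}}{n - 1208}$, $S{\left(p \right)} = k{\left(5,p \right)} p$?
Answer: $\frac{2 \sqrt{1023061843631}}{929} \approx 2177.5$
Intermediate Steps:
$S{\left(p \right)} = p$ ($S{\left(p \right)} = 1 p = p$)
$G{\left(T \right)} = T + 2 T^{2}$ ($G{\left(T \right)} = \left(T^{2} + T^{2}\right) + T = 2 T^{2} + T = T + 2 T^{2}$)
$H{\left(a,n \right)} = \frac{1 + a}{-1208 + n}$ ($H{\left(a,n \right)} = \frac{a + 1}{n - 1208} = \frac{1 + a}{-1208 + n}$)
$\sqrt{H{\left(415,2137 \right)} + G{\left(-1540 \right)}} = \sqrt{\frac{1 + 415}{-1208 + 2137} - 1540 \left(1 + 2 \left(-1540\right)\right)} = \sqrt{\frac{1}{929} \cdot 416 - 1540 \left(1 - 3080\right)} = \sqrt{\frac{1}{929} \cdot 416 - -4741660} = \sqrt{\frac{416}{929} + 4741660} = \sqrt{\frac{4405002556}{929}} = \frac{2 \sqrt{1023061843631}}{929}$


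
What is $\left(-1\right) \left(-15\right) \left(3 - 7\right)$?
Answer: $-60$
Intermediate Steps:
$\left(-1\right) \left(-15\right) \left(3 - 7\right) = 15 \left(-4\right) = -60$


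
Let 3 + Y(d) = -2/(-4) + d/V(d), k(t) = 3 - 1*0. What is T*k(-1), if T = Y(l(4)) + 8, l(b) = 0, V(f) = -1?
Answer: 33/2 ≈ 16.500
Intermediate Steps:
k(t) = 3 (k(t) = 3 + 0 = 3)
Y(d) = -5/2 - d (Y(d) = -3 + (-2/(-4) + d/(-1)) = -3 + (-2*(-1/4) + d*(-1)) = -3 + (1/2 - d) = -5/2 - d)
T = 11/2 (T = (-5/2 - 1*0) + 8 = (-5/2 + 0) + 8 = -5/2 + 8 = 11/2 ≈ 5.5000)
T*k(-1) = (11/2)*3 = 33/2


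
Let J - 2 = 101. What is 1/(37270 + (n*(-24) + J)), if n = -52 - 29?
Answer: 1/39317 ≈ 2.5434e-5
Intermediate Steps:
J = 103 (J = 2 + 101 = 103)
n = -81
1/(37270 + (n*(-24) + J)) = 1/(37270 + (-81*(-24) + 103)) = 1/(37270 + (1944 + 103)) = 1/(37270 + 2047) = 1/39317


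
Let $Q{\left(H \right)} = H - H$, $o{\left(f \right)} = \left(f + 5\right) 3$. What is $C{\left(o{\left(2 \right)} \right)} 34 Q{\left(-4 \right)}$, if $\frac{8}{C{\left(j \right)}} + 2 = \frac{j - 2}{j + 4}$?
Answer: $0$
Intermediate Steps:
$o{\left(f \right)} = 15 + 3 f$ ($o{\left(f \right)} = \left(5 + f\right) 3 = 15 + 3 f$)
$C{\left(j \right)} = \frac{8}{-2 + \frac{-2 + j}{4 + j}}$ ($C{\left(j \right)} = \frac{8}{-2 + \frac{j - 2}{j + 4}} = \frac{8}{-2 + \frac{-2 + j}{4 + j}}$)
$Q{\left(H \right)} = 0$
$C{\left(o{\left(2 \right)} \right)} 34 Q{\left(-4 \right)} = \frac{8 \left(-4 - \left(15 + 3 \cdot 2\right)\right)}{10 + \left(15 + 3 \cdot 2\right)} 34 \cdot 0 = \frac{8 \left(-4 - \left(15 + 6\right)\right)}{10 + \left(15 + 6\right)} 34 \cdot 0 = \frac{8 \left(-4 - 21\right)}{10 + 21} \cdot 34 \cdot 0 = \frac{8 \left(-4 - 21\right)}{31} \cdot 34 \cdot 0 = 8 \cdot \frac{1}{31} \left(-25\right) 34 \cdot 0 = \left(- \frac{200}{31}\right) 34 \cdot 0 = \left(- \frac{6800}{31}\right) 0 = 0$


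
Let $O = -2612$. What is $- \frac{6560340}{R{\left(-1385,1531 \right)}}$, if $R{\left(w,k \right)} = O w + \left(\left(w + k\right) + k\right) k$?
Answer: $- \frac{6560340}{6185107} \approx -1.0607$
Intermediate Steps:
$R{\left(w,k \right)} = - 2612 w + k \left(w + 2 k\right)$ ($R{\left(w,k \right)} = - 2612 w + \left(\left(w + k\right) + k\right) k = - 2612 w + \left(\left(k + w\right) + k\right) k = - 2612 w + \left(w + 2 k\right) k = - 2612 w + k \left(w + 2 k\right)$)
$- \frac{6560340}{R{\left(-1385,1531 \right)}} = - \frac{6560340}{\left(-2612\right) \left(-1385\right) + 2 \cdot 1531^{2} + 1531 \left(-1385\right)} = - \frac{6560340}{3617620 + 2 \cdot 2343961 - 2120435} = - \frac{6560340}{3617620 + 4687922 - 2120435} = - \frac{6560340}{6185107}$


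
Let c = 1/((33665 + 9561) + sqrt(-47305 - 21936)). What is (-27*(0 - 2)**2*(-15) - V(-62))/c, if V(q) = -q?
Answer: 67346108 + 1558*I*sqrt(69241) ≈ 6.7346e+7 + 4.0997e+5*I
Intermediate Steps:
c = 1/(43226 + I*sqrt(69241)) (c = 1/(43226 + sqrt(-69241)) = 1/(43226 + I*sqrt(69241)) ≈ 2.3133e-5 - 1.408e-7*I)
(-27*(0 - 2)**2*(-15) - V(-62))/c = (-27*(0 - 2)**2*(-15) - (-1)*(-62))/(43226/1868556317 - I*sqrt(69241)/1868556317) = (-27*(-2)**2*(-15) - 1*62)/(43226/1868556317 - I*sqrt(69241)/1868556317) = (-27*4*(-15) - 62)/(43226/1868556317 - I*sqrt(69241)/1868556317) = (-108*(-15) - 62)/(43226/1868556317 - I*sqrt(69241)/1868556317) = (1620 - 62)/(43226/1868556317 - I*sqrt(69241)/1868556317) = 1558/(43226/1868556317 - I*sqrt(69241)/1868556317)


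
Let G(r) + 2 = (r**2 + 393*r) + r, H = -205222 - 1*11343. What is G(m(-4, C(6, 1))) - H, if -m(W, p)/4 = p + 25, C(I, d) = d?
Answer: 186403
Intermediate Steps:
m(W, p) = -100 - 4*p (m(W, p) = -4*(p + 25) = -4*(25 + p) = -100 - 4*p)
H = -216565 (H = -205222 - 11343 = -216565)
G(r) = -2 + r**2 + 394*r (G(r) = -2 + ((r**2 + 393*r) + r) = -2 + (r**2 + 394*r) = -2 + r**2 + 394*r)
G(m(-4, C(6, 1))) - H = (-2 + (-100 - 4*1)**2 + 394*(-100 - 4*1)) - 1*(-216565) = (-2 + (-100 - 4)**2 + 394*(-100 - 4)) + 216565 = (-2 + (-104)**2 + 394*(-104)) + 216565 = (-2 + 10816 - 40976) + 216565 = -30162 + 216565 = 186403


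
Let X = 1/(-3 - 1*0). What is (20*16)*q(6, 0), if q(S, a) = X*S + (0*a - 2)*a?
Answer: -640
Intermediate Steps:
X = -⅓ (X = 1/(-3 + 0) = 1/(-3) = -⅓ ≈ -0.33333)
q(S, a) = -2*a - S/3 (q(S, a) = -S/3 + (0*a - 2)*a = -S/3 + (0 - 2)*a = -S/3 - 2*a = -2*a - S/3)
(20*16)*q(6, 0) = (20*16)*(-2*0 - ⅓*6) = 320*(0 - 2) = 320*(-2) = -640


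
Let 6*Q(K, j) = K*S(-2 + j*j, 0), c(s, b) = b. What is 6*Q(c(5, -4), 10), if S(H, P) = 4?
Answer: -16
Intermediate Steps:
Q(K, j) = 2*K/3 (Q(K, j) = (K*4)/6 = (4*K)/6 = 2*K/3)
6*Q(c(5, -4), 10) = 6*((⅔)*(-4)) = 6*(-8/3) = -16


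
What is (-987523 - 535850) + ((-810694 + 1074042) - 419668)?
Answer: -1679693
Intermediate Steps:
(-987523 - 535850) + ((-810694 + 1074042) - 419668) = -1523373 + (263348 - 419668) = -1523373 - 156320 = -1679693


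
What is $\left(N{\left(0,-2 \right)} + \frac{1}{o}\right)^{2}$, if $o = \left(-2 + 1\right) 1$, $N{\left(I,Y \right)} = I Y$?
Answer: $1$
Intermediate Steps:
$o = -1$ ($o = \left(-1\right) 1 = -1$)
$\left(N{\left(0,-2 \right)} + \frac{1}{o}\right)^{2} = \left(0 \left(-2\right) + \frac{1}{-1}\right)^{2} = \left(0 - 1\right)^{2} = \left(-1\right)^{2} = 1$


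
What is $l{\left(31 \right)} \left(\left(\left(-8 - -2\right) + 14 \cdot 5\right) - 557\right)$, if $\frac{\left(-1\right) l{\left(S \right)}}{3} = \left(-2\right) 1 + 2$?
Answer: $0$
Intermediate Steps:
$l{\left(S \right)} = 0$ ($l{\left(S \right)} = - 3 \left(\left(-2\right) 1 + 2\right) = - 3 \left(-2 + 2\right) = \left(-3\right) 0 = 0$)
$l{\left(31 \right)} \left(\left(\left(-8 - -2\right) + 14 \cdot 5\right) - 557\right) = 0 \left(\left(\left(-8 - -2\right) + 14 \cdot 5\right) - 557\right) = 0 \left(\left(\left(-8 + 2\right) + 70\right) - 557\right) = 0 \left(\left(-6 + 70\right) - 557\right) = 0 \left(64 - 557\right) = 0 \left(-493\right) = 0$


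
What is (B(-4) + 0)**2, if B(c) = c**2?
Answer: 256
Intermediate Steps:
(B(-4) + 0)**2 = ((-4)**2 + 0)**2 = (16 + 0)**2 = 16**2 = 256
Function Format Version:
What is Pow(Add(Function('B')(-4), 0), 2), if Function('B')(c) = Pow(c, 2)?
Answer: 256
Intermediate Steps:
Pow(Add(Function('B')(-4), 0), 2) = Pow(Add(Pow(-4, 2), 0), 2) = Pow(Add(16, 0), 2) = Pow(16, 2) = 256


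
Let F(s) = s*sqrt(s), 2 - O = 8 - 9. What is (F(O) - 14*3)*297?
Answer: -12474 + 891*sqrt(3) ≈ -10931.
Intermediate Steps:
O = 3 (O = 2 - (8 - 9) = 2 - 1*(-1) = 2 + 1 = 3)
F(s) = s**(3/2)
(F(O) - 14*3)*297 = (3**(3/2) - 14*3)*297 = (3*sqrt(3) - 42)*297 = (-42 + 3*sqrt(3))*297 = -12474 + 891*sqrt(3)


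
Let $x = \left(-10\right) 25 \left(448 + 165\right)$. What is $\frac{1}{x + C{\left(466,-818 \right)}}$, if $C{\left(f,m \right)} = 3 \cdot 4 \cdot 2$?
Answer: $- \frac{1}{153226} \approx -6.5263 \cdot 10^{-6}$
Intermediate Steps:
$C{\left(f,m \right)} = 24$ ($C{\left(f,m \right)} = 12 \cdot 2 = 24$)
$x = -153250$ ($x = \left(-250\right) 613 = -153250$)
$\frac{1}{x + C{\left(466,-818 \right)}} = \frac{1}{-153250 + 24} = \frac{1}{-153226} = - \frac{1}{153226}$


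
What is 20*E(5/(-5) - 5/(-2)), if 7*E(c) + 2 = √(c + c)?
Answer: -40/7 + 20*√3/7 ≈ -0.76557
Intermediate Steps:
E(c) = -2/7 + √2*√c/7 (E(c) = -2/7 + √(c + c)/7 = -2/7 + √(2*c)/7 = -2/7 + (√2*√c)/7 = -2/7 + √2*√c/7)
20*E(5/(-5) - 5/(-2)) = 20*(-2/7 + √2*√(5/(-5) - 5/(-2))/7) = 20*(-2/7 + √2*√(5*(-⅕) - 5*(-½))/7) = 20*(-2/7 + √2*√(-1 + 5/2)/7) = 20*(-2/7 + √2*√(3/2)/7) = 20*(-2/7 + √2*(√6/2)/7) = 20*(-2/7 + √3/7) = -40/7 + 20*√3/7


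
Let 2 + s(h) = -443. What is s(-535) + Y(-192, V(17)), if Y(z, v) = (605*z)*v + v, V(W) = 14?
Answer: -1626671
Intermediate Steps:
Y(z, v) = v + 605*v*z (Y(z, v) = 605*v*z + v = v + 605*v*z)
s(h) = -445 (s(h) = -2 - 443 = -445)
s(-535) + Y(-192, V(17)) = -445 + 14*(1 + 605*(-192)) = -445 + 14*(1 - 116160) = -445 + 14*(-116159) = -445 - 1626226 = -1626671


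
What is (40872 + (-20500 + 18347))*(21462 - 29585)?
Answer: -314514437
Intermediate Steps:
(40872 + (-20500 + 18347))*(21462 - 29585) = (40872 - 2153)*(-8123) = 38719*(-8123) = -314514437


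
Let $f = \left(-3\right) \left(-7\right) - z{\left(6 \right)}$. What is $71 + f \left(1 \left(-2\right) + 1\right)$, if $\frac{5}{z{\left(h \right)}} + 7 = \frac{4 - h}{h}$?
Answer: $\frac{1085}{22} \approx 49.318$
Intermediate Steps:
$z{\left(h \right)} = \frac{5}{-7 + \frac{4 - h}{h}}$
$f = \frac{477}{22}$ ($f = \left(-3\right) \left(-7\right) - \left(-5\right) 6 \frac{1}{-4 + 8 \cdot 6} = 21 - \left(-5\right) 6 \frac{1}{-4 + 48} = 21 - \left(-5\right) 6 \cdot \frac{1}{44} = 21 - - \frac{15}{22} = 21 + \frac{15}{22} = \frac{477}{22} \approx 21.682$)
$71 + f \left(1 \left(-2\right) + 1\right) = 71 + \frac{477 \left(1 \left(-2\right) + 1\right)}{22} = 71 + \frac{477 \left(-2 + 1\right)}{22} = 71 + \frac{477}{22} \left(-1\right) = 71 - \frac{477}{22} = \frac{1085}{22}$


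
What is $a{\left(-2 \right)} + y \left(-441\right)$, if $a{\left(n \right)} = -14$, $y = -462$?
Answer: $203728$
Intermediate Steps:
$a{\left(-2 \right)} + y \left(-441\right) = -14 - -203742 = -14 + 203742 = 203728$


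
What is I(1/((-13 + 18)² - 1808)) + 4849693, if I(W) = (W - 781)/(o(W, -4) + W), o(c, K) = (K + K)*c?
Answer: 4650761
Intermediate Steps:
o(c, K) = 2*K*c (o(c, K) = (2*K)*c = 2*K*c)
I(W) = -(-781 + W)/(7*W) (I(W) = (W - 781)/(2*(-4)*W + W) = (-781 + W)/(-8*W + W) = (-781 + W)/((-7*W)) = (-781 + W)*(-1/(7*W)) = -(-781 + W)/(7*W))
I(1/((-13 + 18)² - 1808)) + 4849693 = (781 - 1/((-13 + 18)² - 1808))/(7*(1/((-13 + 18)² - 1808))) + 4849693 = (781 - 1/(5² - 1808))/(7*(1/(5² - 1808))) + 4849693 = (781 - 1/(25 - 1808))/(7*(1/(25 - 1808))) + 4849693 = (781 - 1/(-1783))/(7*(1/(-1783))) + 4849693 = (781 - 1*(-1/1783))/(7*(-1/1783)) + 4849693 = (⅐)*(-1783)*(781 + 1/1783) + 4849693 = (⅐)*(-1783)*(1392524/1783) + 4849693 = -198932 + 4849693 = 4650761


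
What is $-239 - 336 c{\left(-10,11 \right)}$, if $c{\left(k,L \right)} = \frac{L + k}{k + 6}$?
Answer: $-155$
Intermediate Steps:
$c{\left(k,L \right)} = \frac{L + k}{6 + k}$
$-239 - 336 c{\left(-10,11 \right)} = -239 - 336 \frac{11 - 10}{6 - 10} = -239 - 336 \frac{1}{-4} \cdot 1 = -239 - 336 \left(\left(- \frac{1}{4}\right) 1\right) = -239 - -84 = -239 + 84 = -155$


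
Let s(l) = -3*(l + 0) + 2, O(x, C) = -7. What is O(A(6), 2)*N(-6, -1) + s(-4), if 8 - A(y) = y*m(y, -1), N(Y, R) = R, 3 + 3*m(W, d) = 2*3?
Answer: 21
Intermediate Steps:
m(W, d) = 1 (m(W, d) = -1 + (2*3)/3 = -1 + (⅓)*6 = -1 + 2 = 1)
A(y) = 8 - y
s(l) = 2 - 3*l (s(l) = -3*l + 2 = 2 - 3*l)
O(A(6), 2)*N(-6, -1) + s(-4) = -7*(-1) + (2 - 3*(-4)) = 7 + (2 + 12) = 7 + 14 = 21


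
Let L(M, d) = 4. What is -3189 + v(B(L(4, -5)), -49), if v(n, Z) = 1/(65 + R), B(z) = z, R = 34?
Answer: -315710/99 ≈ -3189.0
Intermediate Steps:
v(n, Z) = 1/99 (v(n, Z) = 1/(65 + 34) = 1/99)
-3189 + v(B(L(4, -5)), -49) = -3189 + 1/99 = -315710/99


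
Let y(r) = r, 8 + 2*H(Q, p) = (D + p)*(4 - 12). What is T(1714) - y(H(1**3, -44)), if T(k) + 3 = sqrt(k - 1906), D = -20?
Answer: -255 + 8*I*sqrt(3) ≈ -255.0 + 13.856*I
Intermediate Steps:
H(Q, p) = 76 - 4*p (H(Q, p) = -4 + ((-20 + p)*(4 - 12))/2 = -4 + ((-20 + p)*(-8))/2 = -4 + (160 - 8*p)/2 = -4 + (80 - 4*p) = 76 - 4*p)
T(k) = -3 + sqrt(-1906 + k) (T(k) = -3 + sqrt(k - 1906) = -3 + sqrt(-1906 + k))
T(1714) - y(H(1**3, -44)) = (-3 + sqrt(-1906 + 1714)) - (76 - 4*(-44)) = (-3 + sqrt(-192)) - (76 + 176) = (-3 + 8*I*sqrt(3)) - 1*252 = (-3 + 8*I*sqrt(3)) - 252 = -255 + 8*I*sqrt(3)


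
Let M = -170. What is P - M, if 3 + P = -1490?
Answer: -1323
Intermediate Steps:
P = -1493 (P = -3 - 1490 = -1493)
P - M = -1493 - 1*(-170) = -1493 + 170 = -1323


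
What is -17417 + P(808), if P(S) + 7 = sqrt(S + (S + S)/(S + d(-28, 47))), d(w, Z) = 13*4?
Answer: -17424 + 2*sqrt(9359165)/215 ≈ -17396.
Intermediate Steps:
d(w, Z) = 52
P(S) = -7 + sqrt(S + 2*S/(52 + S)) (P(S) = -7 + sqrt(S + (S + S)/(S + 52)) = -7 + sqrt(S + (2*S)/(52 + S)) = -7 + sqrt(S + 2*S/(52 + S)))
-17417 + P(808) = -17417 + (-7 + sqrt(808*(54 + 808)/(52 + 808))) = -17417 + (-7 + sqrt(808*862/860)) = -17417 + (-7 + sqrt(808*(1/860)*862)) = -17417 + (-7 + sqrt(174124/215)) = -17417 + (-7 + 2*sqrt(9359165)/215) = -17424 + 2*sqrt(9359165)/215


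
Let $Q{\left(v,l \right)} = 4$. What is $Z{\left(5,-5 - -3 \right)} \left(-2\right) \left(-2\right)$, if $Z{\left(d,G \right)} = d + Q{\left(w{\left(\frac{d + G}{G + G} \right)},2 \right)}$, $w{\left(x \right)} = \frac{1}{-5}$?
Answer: $36$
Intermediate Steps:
$w{\left(x \right)} = - \frac{1}{5}$
$Z{\left(d,G \right)} = 4 + d$ ($Z{\left(d,G \right)} = d + 4 = 4 + d$)
$Z{\left(5,-5 - -3 \right)} \left(-2\right) \left(-2\right) = \left(4 + 5\right) \left(-2\right) \left(-2\right) = 9 \left(-2\right) \left(-2\right) = \left(-18\right) \left(-2\right) = 36$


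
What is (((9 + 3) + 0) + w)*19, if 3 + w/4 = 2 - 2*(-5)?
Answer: 912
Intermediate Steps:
w = 36 (w = -12 + 4*(2 - 2*(-5)) = -12 + 4*(2 + 10) = -12 + 4*12 = -12 + 48 = 36)
(((9 + 3) + 0) + w)*19 = (((9 + 3) + 0) + 36)*19 = ((12 + 0) + 36)*19 = (12 + 36)*19 = 48*19 = 912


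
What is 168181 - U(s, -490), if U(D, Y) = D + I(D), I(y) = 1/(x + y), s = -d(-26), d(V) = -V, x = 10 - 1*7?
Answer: 3868762/23 ≈ 1.6821e+5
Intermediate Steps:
x = 3 (x = 10 - 7 = 3)
s = -26 (s = -(-1)*(-26) = -1*26 = -26)
I(y) = 1/(3 + y)
U(D, Y) = D + 1/(3 + D)
168181 - U(s, -490) = 168181 - (1 - 26*(3 - 26))/(3 - 26) = 168181 - (1 - 26*(-23))/(-23) = 168181 - (-1)*(1 + 598)/23 = 168181 - (-1)*599/23 = 168181 - 1*(-599/23) = 168181 + 599/23 = 3868762/23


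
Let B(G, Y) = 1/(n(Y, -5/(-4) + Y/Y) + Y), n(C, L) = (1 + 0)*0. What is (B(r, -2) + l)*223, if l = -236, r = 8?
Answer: -105479/2 ≈ -52740.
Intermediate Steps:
n(C, L) = 0 (n(C, L) = 1*0 = 0)
B(G, Y) = 1/Y (B(G, Y) = 1/(0 + Y) = 1/Y)
(B(r, -2) + l)*223 = (1/(-2) - 236)*223 = (-½ - 236)*223 = -473/2*223 = -105479/2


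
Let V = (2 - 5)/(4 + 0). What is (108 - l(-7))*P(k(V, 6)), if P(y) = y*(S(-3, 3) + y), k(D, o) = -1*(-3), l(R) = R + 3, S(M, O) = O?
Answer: 2016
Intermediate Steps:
l(R) = 3 + R
V = -¾ (V = -3/4 = -3*¼ = -¾ ≈ -0.75000)
k(D, o) = 3
P(y) = y*(3 + y)
(108 - l(-7))*P(k(V, 6)) = (108 - (3 - 7))*(3*(3 + 3)) = (108 - 1*(-4))*(3*6) = (108 + 4)*18 = 112*18 = 2016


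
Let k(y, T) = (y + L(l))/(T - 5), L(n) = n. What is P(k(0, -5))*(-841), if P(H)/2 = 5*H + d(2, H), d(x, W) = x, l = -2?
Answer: -5046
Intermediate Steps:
k(y, T) = (-2 + y)/(-5 + T) (k(y, T) = (y - 2)/(T - 5) = (-2 + y)/(-5 + T))
P(H) = 4 + 10*H (P(H) = 2*(5*H + 2) = 2*(2 + 5*H) = 4 + 10*H)
P(k(0, -5))*(-841) = (4 + 10*((-2 + 0)/(-5 - 5)))*(-841) = (4 + 10*(-2/(-10)))*(-841) = (4 + 10*(-⅒*(-2)))*(-841) = (4 + 10*(⅕))*(-841) = (4 + 2)*(-841) = 6*(-841) = -5046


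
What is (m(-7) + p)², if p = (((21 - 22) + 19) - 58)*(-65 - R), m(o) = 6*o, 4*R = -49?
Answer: 4276624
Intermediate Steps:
R = -49/4 (R = (¼)*(-49) = -49/4 ≈ -12.250)
p = 2110 (p = (((21 - 22) + 19) - 58)*(-65 - 1*(-49/4)) = ((-1 + 19) - 58)*(-65 + 49/4) = (18 - 58)*(-211/4) = -40*(-211/4) = 2110)
(m(-7) + p)² = (6*(-7) + 2110)² = (-42 + 2110)² = 2068² = 4276624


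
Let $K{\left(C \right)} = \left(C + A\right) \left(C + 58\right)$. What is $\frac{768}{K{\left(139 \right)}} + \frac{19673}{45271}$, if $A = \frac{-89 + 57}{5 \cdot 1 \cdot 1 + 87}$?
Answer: $\frac{4386298251}{9480245381} \approx 0.46268$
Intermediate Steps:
$A = - \frac{8}{23}$ ($A = - \frac{32}{5 \cdot 1 + 87} = - \frac{32}{5 + 87} = - \frac{32}{92} = \left(-32\right) \frac{1}{92} = - \frac{8}{23} \approx -0.34783$)
$K{\left(C \right)} = \left(58 + C\right) \left(- \frac{8}{23} + C\right)$ ($K{\left(C \right)} = \left(C - \frac{8}{23}\right) \left(C + 58\right) = \left(- \frac{8}{23} + C\right) \left(58 + C\right) = \left(58 + C\right) \left(- \frac{8}{23} + C\right)$)
$\frac{768}{K{\left(139 \right)}} + \frac{19673}{45271} = \frac{768}{- \frac{464}{23} + 139^{2} + \frac{1326}{23} \cdot 139} + \frac{19673}{45271} = \frac{768}{- \frac{464}{23} + 19321 + \frac{184314}{23}} + 19673 \cdot \frac{1}{45271} = \frac{768}{\frac{628233}{23}} + \frac{19673}{45271} = 768 \cdot \frac{23}{628233} + \frac{19673}{45271} = \frac{5888}{209411} + \frac{19673}{45271} = \frac{4386298251}{9480245381}$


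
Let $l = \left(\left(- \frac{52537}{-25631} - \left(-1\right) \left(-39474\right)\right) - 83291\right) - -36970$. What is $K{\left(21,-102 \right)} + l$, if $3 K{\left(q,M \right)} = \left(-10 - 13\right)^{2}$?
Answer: $- \frac{6583318525}{76893} \approx -85617.0$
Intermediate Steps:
$K{\left(q,M \right)} = \frac{529}{3}$ ($K{\left(q,M \right)} = \frac{\left(-10 - 13\right)^{2}}{3} = \frac{\left(-23\right)^{2}}{3} = \frac{1}{3} \cdot 529 = \frac{529}{3}$)
$l = - \frac{2198959108}{25631}$ ($l = \left(\left(\left(-52537\right) \left(- \frac{1}{25631}\right) - 39474\right) - 83291\right) + 36970 = \left(\left(\frac{52537}{25631} - 39474\right) - 83291\right) + 36970 = \left(- \frac{1011705557}{25631} - 83291\right) + 36970 = - \frac{3146537178}{25631} + 36970 = - \frac{2198959108}{25631} \approx -85793.0$)
$K{\left(21,-102 \right)} + l = \frac{529}{3} - \frac{2198959108}{25631} = - \frac{6583318525}{76893}$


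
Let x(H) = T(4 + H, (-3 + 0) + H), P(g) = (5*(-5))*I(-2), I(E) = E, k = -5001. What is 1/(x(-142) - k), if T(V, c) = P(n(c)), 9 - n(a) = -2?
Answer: 1/5051 ≈ 0.00019798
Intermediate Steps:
n(a) = 11 (n(a) = 9 - 1*(-2) = 9 + 2 = 11)
P(g) = 50 (P(g) = (5*(-5))*(-2) = -25*(-2) = 50)
T(V, c) = 50
x(H) = 50
1/(x(-142) - k) = 1/(50 - 1*(-5001)) = 1/(50 + 5001) = 1/5051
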